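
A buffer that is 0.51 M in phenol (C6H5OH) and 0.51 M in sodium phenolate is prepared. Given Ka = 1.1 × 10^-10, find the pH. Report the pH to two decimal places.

pKa = −log(1.1 × 10^-10) = 9.959
Henderson–Hasselbalch: pH = pKa + log([C6H5O-]/[C6H5OH]) = 9.959 + log(0.51/0.51)
pH = 9.959 + (+0.000) = 9.96

pH = 9.96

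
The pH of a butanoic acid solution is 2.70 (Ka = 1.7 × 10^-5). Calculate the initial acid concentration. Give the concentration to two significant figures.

C₀ = 2.4 × 10^-1 M

[H+] = 10^(-2.70) = 2.00 × 10^-3 M = x
Ka = x²/(C₀ − x) ⇒ C₀ = x + x²/Ka
C₀ = 2.00 × 10^-3 + (2.00 × 10^-3)²/(1.7 × 10^-5) = 2.37 × 10^-1 M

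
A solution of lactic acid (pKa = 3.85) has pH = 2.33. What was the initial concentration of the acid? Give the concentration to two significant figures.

C₀ = 1.6 × 10^-1 M

[H+] = 10^(-2.33) = 4.68 × 10^-3 M = x
Ka = 10^(−3.85) = 1.41 × 10^-4
Ka = x²/(C₀ − x) ⇒ C₀ = x + x²/Ka
C₀ = 4.68 × 10^-3 + (4.68 × 10^-3)²/(1.41 × 10^-4) = 1.60 × 10^-1 M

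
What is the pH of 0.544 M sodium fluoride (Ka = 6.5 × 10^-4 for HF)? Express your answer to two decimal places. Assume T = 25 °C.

F- is the conjugate base of the weak acid HF.
Kb = Kw/Ka = 1.0×10^-14 / 6.5 × 10^-4 = 1.54 × 10^-11
From the ICE table, Kb = [OH-]²/(0.544 − [OH-]) = 1.54 × 10^-11.
Neglecting [OH-] in the denominator: [OH-] = √(1.54 × 10^-11 × 0.544) = 2.89 × 10^-6 M
([OH-]/C₀ = 0.00053% < 5%, so the approximation holds.)
pOH = 5.54, so pH = 14.00 − pOH = 8.46

pH = 8.46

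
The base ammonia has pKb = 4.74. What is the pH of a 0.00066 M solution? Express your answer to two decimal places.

NH3 + H2O ⇌ NH4+ + OH-
Kb = 10^(−4.74) = 1.82 × 10^-5
From the ICE table, Kb = x²/(0.00066 − x) = 1.82 × 10^-5.
Here C₀/Kb ≈ 36.3, so the small-x approximation fails. Use the quadratic:
x = [−1.82e-05 + √(1.82e-05² + 4.8e-08)]/2 = 1.01 × 10^-4 M
pOH = −log(1.01 × 10^-4) = 4.00; pH = 14.00 − 4.00 = 10.00

pH = 10.00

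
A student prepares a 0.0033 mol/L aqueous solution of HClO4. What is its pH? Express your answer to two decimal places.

pH = 2.48

HClO4 is a strong acid and dissociates completely, so [H+] = 0.0033 M.
pH = -log(0.0033) = 2.48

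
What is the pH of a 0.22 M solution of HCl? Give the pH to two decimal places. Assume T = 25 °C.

HCl is a strong acid and dissociates completely, so [H+] = 0.22 M.
pH = -log(0.22) = 0.66

pH = 0.66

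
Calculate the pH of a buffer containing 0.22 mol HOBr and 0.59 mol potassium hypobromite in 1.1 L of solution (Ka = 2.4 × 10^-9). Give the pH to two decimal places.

pH = 9.05

pKa = −log(2.4 × 10^-9) = 8.620
pH = pKa + log([A⁻]/[HA]) = 8.620 + log(0.59/0.22)
pH = 8.620 + (+0.428) = 9.05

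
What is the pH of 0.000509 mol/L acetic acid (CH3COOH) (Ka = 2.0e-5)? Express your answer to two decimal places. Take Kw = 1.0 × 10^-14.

CH3COOH ⇌ CH3COO- + H+
From the ICE table, Ka = x²/(0.000509 − x) = 2.0 × 10^-5.
x is not negligible relative to C₀; solve x² + 2e-05·x − 1.02e-08 = 0.
x = [−2e-05 + √(2e-05² + 4.07e-08)]/2 = 9.14 × 10^-5 M
pH = −log[H+] = −log(9.14 × 10^-5) = 4.04

pH = 4.04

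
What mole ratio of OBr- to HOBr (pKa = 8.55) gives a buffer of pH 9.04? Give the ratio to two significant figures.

ratio = 3.1

pH = pKa + log(r) ⇒ log(r) = 9.04 − 8.55 = +0.49
r = [OBr-]/[HOBr] = 10^(+0.49) = 3.09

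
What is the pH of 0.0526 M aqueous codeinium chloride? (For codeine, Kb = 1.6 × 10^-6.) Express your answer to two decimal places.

C18H22NO3+ is the conjugate acid of the weak base C18H21NO3.
Ka = Kw/Kb = 1.0×10^-14 / 1.6 × 10^-6 = 6.25 × 10^-9
Let x = [H+] at equilibrium. Ka = x²/(0.0526 − x).
Assume x ≪ 0.0526: x ≈ √(6.25 × 10^-9 × 0.0526) = 1.81 × 10^-5 M
(x/C₀ = 0.034% < 5%, so the approximation holds.)
pH = −log(1.81 × 10^-5) = 4.74

pH = 4.74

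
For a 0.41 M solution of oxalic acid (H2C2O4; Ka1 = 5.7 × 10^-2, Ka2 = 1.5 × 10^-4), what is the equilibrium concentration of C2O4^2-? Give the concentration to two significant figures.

1.5 × 10^-4 M

First ionization gives [H+] ≈ [HC2O4-] = 1.27 × 10^-1 M.
Second step: Ka2 = [H+][C2O4^2-]/[HC2O4-] ≈ [C2O4^2-] (since [H+] ≈ [HC2O4-]).
So [C2O4^2-] ≈ Ka2.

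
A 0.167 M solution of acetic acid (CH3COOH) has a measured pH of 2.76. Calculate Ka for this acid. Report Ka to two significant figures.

Ka = 1.8 × 10^-5

[H+] = 10^(-2.76) = 1.74 × 10^-3 M
At equilibrium [HA] = 0.167 − 1.74 × 10^-3 = 1.65 × 10^-1 M
Ka = [H+][A-]/[HA] = (1.74 × 10^-3)² / 1.65 × 10^-1 = 1.8 × 10^-5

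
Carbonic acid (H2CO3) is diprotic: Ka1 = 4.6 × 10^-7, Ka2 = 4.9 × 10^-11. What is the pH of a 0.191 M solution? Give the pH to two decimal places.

Since Ka1 ≫ Ka2, the first ionization dominates [H+].
Ka1 = x²/(0.191 − x) = 4.6 × 10^-7
x ≈ √(4.6 × 10^-7 × 0.191) = 2.96 × 10^-4 M
pH = −log(2.96 × 10^-4) = 3.53

pH = 3.53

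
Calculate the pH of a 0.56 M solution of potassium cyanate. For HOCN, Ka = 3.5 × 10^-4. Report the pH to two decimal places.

pH = 8.60

OCN- is the conjugate base of the weak acid HOCN.
Kb = Kw/Ka = 1.0×10^-14 / 3.5 × 10^-4 = 2.86 × 10^-11
From the ICE table, Kb = x²/(0.56 − x) = 2.86 × 10^-11.
Neglecting x in the denominator: x = √(2.86 × 10^-11 × 0.56) = 4.00 × 10^-6 M
pOH = −log(4.00 × 10^-6) = 5.40; pH = 14.00 − 5.40 = 8.60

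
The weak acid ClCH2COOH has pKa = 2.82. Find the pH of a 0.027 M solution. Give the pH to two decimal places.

ClCH2COOH ⇌ ClCH2COO- + H+
Ka = 10^(−2.82) = 1.51 × 10^-3
From the ICE table, Ka = [H+]²/(0.027 − [H+]) = 1.51 × 10^-3.
[H+] is not negligible relative to C₀; solve [H+]² + 0.00151·[H+] − 4.08e-05 = 0.
[H+] = (−Ka + √(Ka² + 4·Ka·C₀))/2 = 5.67 × 10^-3 M
pH = −log(5.67 × 10^-3) = 2.25

pH = 2.25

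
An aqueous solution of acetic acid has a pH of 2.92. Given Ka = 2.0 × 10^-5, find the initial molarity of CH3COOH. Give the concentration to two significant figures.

C₀ = 7.3 × 10^-2 M

[H+] = 10^(-2.92) = 1.20 × 10^-3 M = x
Ka = x²/(C₀ − x) ⇒ C₀ = x + x²/Ka
C₀ = 1.20 × 10^-3 + (1.20 × 10^-3)²/(2.0 × 10^-5) = 7.32 × 10^-2 M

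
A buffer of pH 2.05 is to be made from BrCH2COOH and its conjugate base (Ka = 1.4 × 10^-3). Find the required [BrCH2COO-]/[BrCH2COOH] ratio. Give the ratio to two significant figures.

ratio = 0.16

pKa = -log(1.4 × 10^-3) = 2.854
pH = pKa + log(r) ⇒ log(r) = 2.05 − 2.854 = -0.804
r = [BrCH2COO-]/[BrCH2COOH] = 10^(-0.804) = 0.157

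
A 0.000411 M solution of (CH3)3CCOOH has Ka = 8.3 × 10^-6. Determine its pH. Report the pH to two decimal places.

(CH3)3CCOOH ⇌ (CH3)3CCOO- + H+
Let x = [H+] at equilibrium. Ka = x²/(0.000411 − x).
Here C₀/Ka ≈ 49.5, so the small-x approximation fails. Use the quadratic:
x = [−8.3e-06 + √(8.3e-06² + 1.36e-08)]/2 = 5.44 × 10^-5 M
pH = −log(5.44 × 10^-5) = 4.26

pH = 4.26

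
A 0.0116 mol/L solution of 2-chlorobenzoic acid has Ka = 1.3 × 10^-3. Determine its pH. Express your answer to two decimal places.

pH = 2.48

ClC6H4COOH ⇌ ClC6H4COO- + H+
From the ICE table, Ka = [H+]²/(0.0116 − [H+]) = 1.3 × 10^-3.
Here C₀/Ka ≈ 8.92, so the small-[H+] approximation fails. Use the quadratic:
[H+] = [−0.0013 + √(0.0013² + 6.03e-05)]/2 = 3.29 × 10^-3 M
pH = −log(3.29 × 10^-3) = 2.48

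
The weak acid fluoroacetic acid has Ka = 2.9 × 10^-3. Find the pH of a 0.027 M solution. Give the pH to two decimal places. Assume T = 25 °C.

FCH2COOH ⇌ FCH2COO- + H+
From the ICE table, Ka = [H+]²/(0.027 − [H+]) = 2.9 × 10^-3.
[H+] is not negligible relative to C₀; solve [H+]² + 0.0029·[H+] − 7.83e-05 = 0.
[H+] = (−Ka + √(Ka² + 4·Ka·C₀))/2 = 7.52 × 10^-3 M
pH = −log(7.52 × 10^-3) = 2.12

pH = 2.12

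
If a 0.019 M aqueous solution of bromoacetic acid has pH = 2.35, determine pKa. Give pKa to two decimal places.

[H+] = 10^(-2.35) = 4.47 × 10^-3 M
At equilibrium [HA] = 0.019 − 4.47 × 10^-3 = 1.45 × 10^-2 M
Ka = [H+][A-]/[HA] = (4.47 × 10^-3)² / 1.45 × 10^-2 = 1.38 × 10^-3
pKa = -log(1.38 × 10^-3) = 2.86

pKa = 2.86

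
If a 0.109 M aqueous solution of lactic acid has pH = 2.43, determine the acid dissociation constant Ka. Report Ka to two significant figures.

Ka = 1.3 × 10^-4

[H+] = 10^(-2.43) = 3.72 × 10^-3 M
At equilibrium [HA] = 0.109 − 3.72 × 10^-3 = 1.05 × 10^-1 M
Ka = [H+][A-]/[HA] = (3.72 × 10^-3)² / 1.05 × 10^-1 = 1.3 × 10^-4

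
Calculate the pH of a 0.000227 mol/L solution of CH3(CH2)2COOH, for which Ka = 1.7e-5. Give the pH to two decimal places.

CH3(CH2)2COOH ⇌ CH3(CH2)2COO- + H+
Ka = x²/(0.000227 − x) = 1.7 × 10^-5
x is not negligible relative to C₀; solve x² + 1.7e-05·x − 3.86e-09 = 0.
x = [−1.7e-05 + √(1.7e-05² + 1.54e-08)]/2 = 5.42 × 10^-5 M
pH = −log[H+] = −log(5.42 × 10^-5) = 4.27

pH = 4.27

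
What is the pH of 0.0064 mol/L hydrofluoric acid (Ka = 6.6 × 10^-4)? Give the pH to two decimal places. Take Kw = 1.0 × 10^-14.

HF ⇌ F- + H+
From the ICE table, Ka = x²/(0.0064 − x) = 6.6 × 10^-4.
The 5% rule fails; solving x² + Ka·x − Ka·C₀ = 0 exactly:
x = (−Ka + √(Ka² + 4·Ka·C₀))/2 = 1.75 × 10^-3 M
pH = −log(1.75 × 10^-3) = 2.76

pH = 2.76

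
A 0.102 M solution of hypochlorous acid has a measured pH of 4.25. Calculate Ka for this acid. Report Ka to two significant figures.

Ka = 3.1 × 10^-8

[H+] = 10^(-4.25) = 5.62 × 10^-5 M
At equilibrium [HA] = 0.102 − 5.62 × 10^-5 = 1.02 × 10^-1 M
Ka = [H+][A-]/[HA] = (5.62 × 10^-5)² / 1.02 × 10^-1 = 3.1 × 10^-8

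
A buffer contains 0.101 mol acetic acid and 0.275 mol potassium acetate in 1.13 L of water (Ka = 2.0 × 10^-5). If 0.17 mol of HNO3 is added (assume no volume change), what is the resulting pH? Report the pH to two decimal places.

Added H+ converts CH3COO- to CH3COOH: CH3COOH → 0.271 mol, CH3COO- → 0.105 mol.
pKa = −log(2.0 × 10^-5) = 4.699
pH = pKa + log([A⁻]/[HA]) = 4.699 + log(0.105/0.271) = 4.699 -0.412

pH = 4.29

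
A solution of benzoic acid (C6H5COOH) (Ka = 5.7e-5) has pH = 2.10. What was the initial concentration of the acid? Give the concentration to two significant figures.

C₀ = 1.1 M

[H+] = 10^(-2.10) = 7.94 × 10^-3 M = x
Ka = x²/(C₀ − x) ⇒ C₀ = x + x²/Ka
C₀ = 7.94 × 10^-3 + (7.94 × 10^-3)²/(5.7 × 10^-5) = 1.11 M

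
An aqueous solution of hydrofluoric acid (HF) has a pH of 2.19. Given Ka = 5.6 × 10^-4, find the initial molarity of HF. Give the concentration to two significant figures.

[H+] = 10^(-2.19) = 6.46 × 10^-3 M = x
Ka = x²/(C₀ − x) ⇒ C₀ = x + x²/Ka
C₀ = 6.46 × 10^-3 + (6.46 × 10^-3)²/(5.6 × 10^-4) = 8.10 × 10^-2 M

C₀ = 8.1 × 10^-2 M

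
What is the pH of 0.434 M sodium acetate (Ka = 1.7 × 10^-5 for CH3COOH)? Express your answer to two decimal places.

pH = 9.20

CH3COO- is the conjugate base of the weak acid CH3COOH.
Kb = Kw/Ka = 1.0×10^-14 / 1.7 × 10^-5 = 5.88 × 10^-10
Kb = [OH-]²/(0.434 − [OH-]) = 5.88 × 10^-10
Since Kb ≪ C₀, [OH-] ≈ √(Kb·C₀) = 1.60 × 10^-5 M.
Check: 0.0037% ionized — well under 5%, approximation valid.
pOH = −log(1.60 × 10^-5) = 4.80; pH = 14.00 − 4.80 = 9.20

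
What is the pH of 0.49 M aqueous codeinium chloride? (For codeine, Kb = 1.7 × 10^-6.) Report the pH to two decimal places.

C18H22NO3+ is the conjugate acid of the weak base C18H21NO3.
Ka = Kw/Kb = 1.0×10^-14 / 1.7 × 10^-6 = 5.88 × 10^-9
Ka = x²/(0.49 − x) = 5.88 × 10^-9
Since Ka ≪ C₀, x ≈ √(Ka·C₀) = 5.37 × 10^-5 M.
(x/C₀ = 0.011% < 5%, so the approximation holds.)
pH = −log[H+] = −log(5.37 × 10^-5) = 4.27

pH = 4.27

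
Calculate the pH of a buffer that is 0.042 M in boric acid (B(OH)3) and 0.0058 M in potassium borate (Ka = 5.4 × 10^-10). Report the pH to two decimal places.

pKa = −log(5.4 × 10^-10) = 9.268
Henderson–Hasselbalch: pH = pKa + log([B(OH)4-]/[B(OH)3]) = 9.268 + log(0.0058/0.042)
pH = 9.268 + (-0.860) = 8.41

pH = 8.41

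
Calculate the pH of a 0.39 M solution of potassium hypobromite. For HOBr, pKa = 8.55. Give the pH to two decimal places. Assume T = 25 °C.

OBr- is the conjugate base of the weak acid HOBr.
Ka = 10^(−8.55) = 2.82 × 10^-9
Kb = Kw/Ka = 1.0×10^-14 / 2.82 × 10^-9 = 3.55 × 10^-6
Let x = [OH-] at equilibrium. Kb = x²/(0.39 − x).
Assume x ≪ 0.39: x ≈ √(3.55 × 10^-6 × 0.39) = 1.18 × 10^-3 M
Check: 0.3% ionized — well under 5%, approximation valid.
pOH = 2.93, so pH = 14.00 − pOH = 11.07

pH = 11.07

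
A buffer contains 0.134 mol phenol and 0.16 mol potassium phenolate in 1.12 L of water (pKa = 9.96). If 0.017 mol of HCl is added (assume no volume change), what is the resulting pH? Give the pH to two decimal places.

pH = 9.94

Added H+ converts C6H5O- to C6H5OH: C6H5OH → 0.151 mol, C6H5O- → 0.143 mol.
Henderson–Hasselbalch with mole ratio 0.143/0.151: pH = 9.96 + (-0.024)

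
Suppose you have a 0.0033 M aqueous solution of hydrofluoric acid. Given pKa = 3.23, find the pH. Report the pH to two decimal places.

HF ⇌ F- + H+
Ka = 10^(−3.23) = 5.89 × 10^-4
Ka = x²/(0.0033 − x) = 5.89 × 10^-4
Here C₀/Ka ≈ 5.6, so the small-x approximation fails. Use the quadratic:
x = (−Ka + √(Ka² + 4·Ka·C₀))/2 = 1.13 × 10^-3 M
pH = −log[H+] = −log(1.13 × 10^-3) = 2.95

pH = 2.95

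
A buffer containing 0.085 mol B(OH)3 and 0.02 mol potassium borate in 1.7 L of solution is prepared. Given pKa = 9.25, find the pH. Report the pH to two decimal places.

pH = 8.62

Using pH = pKa + log([base]/[acid]) with [base]/[acid] = 0.02/0.085:
pH = 9.25 + (-0.628) = 8.62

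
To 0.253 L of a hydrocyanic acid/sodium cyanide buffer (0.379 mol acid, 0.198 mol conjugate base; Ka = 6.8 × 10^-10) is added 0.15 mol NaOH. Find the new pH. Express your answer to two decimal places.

After neutralization: n(HCN) = 0.229 mol, n(CN-) = 0.348 mol.
pKa = −log(6.8 × 10^-10) = 9.167
pH = pKa + log(n_CN-/n_HCN) = 9.167 + log(0.348/0.229) = 9.167 + (+0.182)

pH = 9.35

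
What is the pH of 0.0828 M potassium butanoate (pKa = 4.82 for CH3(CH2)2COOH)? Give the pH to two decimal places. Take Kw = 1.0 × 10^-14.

CH3(CH2)2COO- is the conjugate base of the weak acid CH3(CH2)2COOH.
Ka = 10^(−4.82) = 1.51 × 10^-5
Kb = Kw/Ka = 1.0×10^-14 / 1.51 × 10^-5 = 6.62 × 10^-10
From the ICE table, Kb = x²/(0.0828 − x) = 6.62 × 10^-10.
Neglecting x in the denominator: x = √(6.62 × 10^-10 × 0.0828) = 7.40 × 10^-6 M
(x/C₀ = 0.0089% < 5%, so the approximation holds.)
pOH = −log(7.40 × 10^-6) = 5.13; pH = 14.00 − 5.13 = 8.87

pH = 8.87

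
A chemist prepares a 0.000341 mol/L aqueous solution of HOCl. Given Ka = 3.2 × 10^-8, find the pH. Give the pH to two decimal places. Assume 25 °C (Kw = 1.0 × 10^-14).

HOCl ⇌ OCl- + H+
Ka = [H+]²/(0.000341 − [H+]) = 3.2 × 10^-8
Assume [H+] ≪ 0.000341: [H+] ≈ √(3.2 × 10^-8 × 0.000341) = 3.30 × 10^-6 M
Check: 0.97% ionized — well under 5%, approximation valid.
pH = −log[H+] = −log(3.30 × 10^-6) = 5.48

pH = 5.48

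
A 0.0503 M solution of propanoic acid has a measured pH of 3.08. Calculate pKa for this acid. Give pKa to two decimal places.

[H+] = 10^(-3.08) = 8.32 × 10^-4 M
At equilibrium [HA] = 0.0503 − 8.32 × 10^-4 = 4.95 × 10^-2 M
Ka = [H+][A-]/[HA] = (8.32 × 10^-4)² / 4.95 × 10^-2 = 1.40 × 10^-5
pKa = -log(1.40 × 10^-5) = 4.85

pKa = 4.85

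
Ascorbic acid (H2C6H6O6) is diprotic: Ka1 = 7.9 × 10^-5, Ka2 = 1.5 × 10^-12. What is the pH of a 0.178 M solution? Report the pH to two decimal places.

pH = 2.43

Since Ka1 ≫ Ka2, the first ionization dominates [H+].
Ka1 = x²/(0.178 − x) = 7.9 × 10^-5
x ≈ √(7.9 × 10^-5 × 0.178) = 3.75 × 10^-3 M
pH = −log(3.75 × 10^-3) = 2.43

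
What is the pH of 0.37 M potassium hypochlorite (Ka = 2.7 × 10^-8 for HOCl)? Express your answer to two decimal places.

OCl- is the conjugate base of the weak acid HOCl.
Kb = Kw/Ka = 1.0×10^-14 / 2.7 × 10^-8 = 3.70 × 10^-7
Kb = x²/(0.37 − x) = 3.70 × 10^-7
Since Kb ≪ C₀, x ≈ √(Kb·C₀) = 3.70 × 10^-4 M.
(x/C₀ = 0.1% < 5%, so the approximation holds.)
pOH = 3.43, so pH = 14.00 − pOH = 10.57

pH = 10.57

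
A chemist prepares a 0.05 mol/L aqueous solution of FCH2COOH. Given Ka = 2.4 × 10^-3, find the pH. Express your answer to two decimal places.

pH = 2.01

FCH2COOH ⇌ FCH2COO- + H+
Let x = [H+] at equilibrium. Ka = x²/(0.05 − x).
The 5% rule fails; solving x² + Ka·x − Ka·C₀ = 0 exactly:
x = (−Ka + √(Ka² + 4·Ka·C₀))/2 = 9.82 × 10^-3 M
pH = −log[H+] = −log(9.82 × 10^-3) = 2.01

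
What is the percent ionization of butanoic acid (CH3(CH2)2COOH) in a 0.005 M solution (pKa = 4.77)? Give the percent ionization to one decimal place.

5.7%

CH3(CH2)2COOH ⇌ CH3(CH2)2COO- + H+; let x = [H+] at equilibrium.
Ka = 10^(−4.77) = 1.70 × 10^-5
Solve x² + 1.7e-05x − 8.5e-08 = 0 → x = 2.83 × 10^-4 M
Fraction ionized = 2.83 × 10^-4 / 0.005 = 0.0566 → 5.7%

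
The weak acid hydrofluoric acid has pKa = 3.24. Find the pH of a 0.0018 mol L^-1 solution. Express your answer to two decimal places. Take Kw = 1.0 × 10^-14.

HF ⇌ F- + H+
Ka = 10^(−3.24) = 5.75 × 10^-4
From the ICE table, Ka = x²/(0.0018 − x) = 5.75 × 10^-4.
The 5% rule fails; solving x² + Ka·x − Ka·C₀ = 0 exactly:
x = [−0.000575 + √(0.000575² + 4.14e-06)]/2 = 7.70 × 10^-4 M
pH = −log[H+] = −log(7.70 × 10^-4) = 3.11

pH = 3.11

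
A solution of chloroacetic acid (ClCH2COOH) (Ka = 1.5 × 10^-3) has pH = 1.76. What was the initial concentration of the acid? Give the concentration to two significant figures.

C₀ = 2.2 × 10^-1 M

[H+] = 10^(-1.76) = 1.74 × 10^-2 M = x
Ka = x²/(C₀ − x) ⇒ C₀ = x + x²/Ka
C₀ = 1.74 × 10^-2 + (1.74 × 10^-2)²/(1.5 × 10^-3) = 2.19 × 10^-1 M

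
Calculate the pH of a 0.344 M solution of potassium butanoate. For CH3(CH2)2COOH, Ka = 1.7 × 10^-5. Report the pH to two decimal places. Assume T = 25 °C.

pH = 9.15

CH3(CH2)2COO- is the conjugate base of the weak acid CH3(CH2)2COOH.
Kb = Kw/Ka = 1.0×10^-14 / 1.7 × 10^-5 = 5.88 × 10^-10
Kb = x²/(0.344 − x) = 5.88 × 10^-10
Since Kb ≪ C₀, x ≈ √(Kb·C₀) = 1.42 × 10^-5 M.
Check: 0.0041% ionized — well under 5%, approximation valid.
pOH = 4.85, so pH = 14.00 − pOH = 9.15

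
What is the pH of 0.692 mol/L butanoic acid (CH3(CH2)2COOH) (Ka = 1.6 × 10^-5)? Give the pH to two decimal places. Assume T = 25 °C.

pH = 2.48

CH3(CH2)2COOH ⇌ CH3(CH2)2COO- + H+
From the ICE table, Ka = x²/(0.692 − x) = 1.6 × 10^-5.
Neglecting x in the denominator: x = √(1.6 × 10^-5 × 0.692) = 3.33 × 10^-3 M
pH = −log(3.33 × 10^-3) = 2.48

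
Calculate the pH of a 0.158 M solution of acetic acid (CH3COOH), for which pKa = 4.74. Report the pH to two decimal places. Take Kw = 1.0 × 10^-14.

CH3COOH ⇌ CH3COO- + H+
Ka = 10^(−4.74) = 1.82 × 10^-5
Ka = [H+]²/(0.158 − [H+]) = 1.82 × 10^-5
Since Ka ≪ C₀, [H+] ≈ √(Ka·C₀) = 1.70 × 10^-3 M.
([H+]/C₀ = 1.1% < 5%, so the approximation holds.)
pH = −log(1.70 × 10^-3) = 2.77

pH = 2.77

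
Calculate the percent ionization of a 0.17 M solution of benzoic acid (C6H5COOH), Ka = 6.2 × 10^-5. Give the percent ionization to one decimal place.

1.9%

C6H5COOH ⇌ C6H5COO- + H+; let x = [H+] at equilibrium.
x ≈ √(Ka·C₀) = √(6.2 × 10^-5 × 0.17) = 3.25 × 10^-3 M
Fraction ionized = 3.25 × 10^-3 / 0.17 = 0.0191 → 1.9%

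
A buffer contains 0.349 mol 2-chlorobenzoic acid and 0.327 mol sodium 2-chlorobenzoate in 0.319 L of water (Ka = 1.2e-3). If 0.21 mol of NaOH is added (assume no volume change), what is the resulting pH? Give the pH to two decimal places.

pH = 3.51

After neutralization: n(ClC6H4COOH) = 0.139 mol, n(ClC6H4COO-) = 0.537 mol.
pKa = −log(1.2 × 10^-3) = 2.921
pH = pKa + log([A⁻]/[HA]) = 2.921 + log(0.537/0.139) = 2.921 +0.587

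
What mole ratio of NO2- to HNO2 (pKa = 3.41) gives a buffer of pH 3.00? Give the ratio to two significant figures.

ratio = 0.39

pH = pKa + log(r) ⇒ log(r) = 3.00 − 3.41 = -0.41
r = [NO2-]/[HNO2] = 10^(-0.41) = 0.389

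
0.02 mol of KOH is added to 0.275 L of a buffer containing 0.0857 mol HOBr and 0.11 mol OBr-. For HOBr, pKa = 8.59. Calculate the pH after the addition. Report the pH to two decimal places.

pH = 8.89

OH- converts HOBr to OBr-: HOBr → 0.0657 mol, OBr- → 0.13 mol.
pH = pKa + log([A⁻]/[HA]) = 8.59 + log(0.13/0.0657) = 8.59 +0.296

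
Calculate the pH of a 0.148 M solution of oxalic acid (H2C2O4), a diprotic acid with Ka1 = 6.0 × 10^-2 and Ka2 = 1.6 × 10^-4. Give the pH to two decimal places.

pH = 1.16

Since Ka1 ≫ Ka2, the first ionization dominates [H+].
Ka1 = x²/(0.148 − x) = 6.0 × 10^-2
Solving the quadratic: x = (−Ka1 + √(Ka1² + 4·Ka1·C₀))/2 = 6.89 × 10^-2 M
pH = −log(6.89 × 10^-2) = 1.16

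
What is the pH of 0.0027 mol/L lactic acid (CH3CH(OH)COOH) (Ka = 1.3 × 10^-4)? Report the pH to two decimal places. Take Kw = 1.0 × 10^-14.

pH = 3.27

CH3CH(OH)COOH ⇌ CH3CH(OH)COO- + H+
Ka = x²/(0.0027 − x) = 1.3 × 10^-4
Here C₀/Ka ≈ 20.8, so the small-x approximation fails. Use the quadratic:
x = (−Ka + √(Ka² + 4·Ka·C₀))/2 = 5.31 × 10^-4 M
pH = −log[H+] = −log(5.31 × 10^-4) = 3.27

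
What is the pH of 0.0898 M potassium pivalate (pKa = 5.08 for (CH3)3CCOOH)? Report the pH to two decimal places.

pH = 9.02

(CH3)3CCOO- is the conjugate base of the weak acid (CH3)3CCOOH.
Ka = 10^(−5.08) = 8.32 × 10^-6
Kb = Kw/Ka = 1.0×10^-14 / 8.32 × 10^-6 = 1.20 × 10^-9
Kb = [OH-]²/(0.0898 − [OH-]) = 1.20 × 10^-9
Assume [OH-] ≪ 0.0898: [OH-] ≈ √(1.20 × 10^-9 × 0.0898) = 1.04 × 10^-5 M
([OH-]/C₀ = 0.012% < 5%, so the approximation holds.)
pOH = 4.98, so pH = 14.00 − pOH = 9.02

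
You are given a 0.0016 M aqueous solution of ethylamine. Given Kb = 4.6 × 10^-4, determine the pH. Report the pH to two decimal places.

C2H5NH2 + H2O ⇌ C2H5NH3+ + OH-
Let x = [OH-] at equilibrium. Kb = x²/(0.0016 − x).
The 5% rule fails; solving x² + Kb·x − Kb·C₀ = 0 exactly:
x = (−Kb + √(Kb² + 4·Kb·C₀))/2 = 6.58 × 10^-4 M
pOH = 3.18, so pH = 14.00 − pOH = 10.82

pH = 10.82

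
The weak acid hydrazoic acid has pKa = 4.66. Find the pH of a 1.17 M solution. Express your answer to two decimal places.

HN3 ⇌ N3- + H+
Ka = 10^(−4.66) = 2.19 × 10^-5
Ka = x²/(1.17 − x) = 2.19 × 10^-5
Neglecting x in the denominator: x = √(2.19 × 10^-5 × 1.17) = 5.06 × 10^-3 M
pH = −log(5.06 × 10^-3) = 2.30

pH = 2.30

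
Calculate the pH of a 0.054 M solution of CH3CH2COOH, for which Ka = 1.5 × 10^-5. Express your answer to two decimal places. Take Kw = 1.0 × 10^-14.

CH3CH2COOH ⇌ CH3CH2COO- + H+
From the ICE table, Ka = [H+]²/(0.054 − [H+]) = 1.5 × 10^-5.
Since Ka ≪ C₀, [H+] ≈ √(Ka·C₀) = 9.00 × 10^-4 M.
Check: 1.7% ionized — well under 5%, approximation valid.
pH = −log(9.00 × 10^-4) = 3.05

pH = 3.05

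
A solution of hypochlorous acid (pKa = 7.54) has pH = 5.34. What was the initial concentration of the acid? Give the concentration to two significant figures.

[H+] = 10^(-5.34) = 4.57 × 10^-6 M = x
Ka = 10^(−7.54) = 2.88 × 10^-8
Ka = x²/(C₀ − x) ⇒ C₀ = x + x²/Ka
C₀ = 4.57 × 10^-6 + (4.57 × 10^-6)²/(2.88 × 10^-8) = 7.30 × 10^-4 M

C₀ = 7.3 × 10^-4 M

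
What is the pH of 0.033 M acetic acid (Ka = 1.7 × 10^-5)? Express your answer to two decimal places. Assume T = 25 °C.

pH = 3.13

CH3COOH ⇌ CH3COO- + H+
From the ICE table, Ka = x²/(0.033 − x) = 1.7 × 10^-5.
Neglecting x in the denominator: x = √(1.7 × 10^-5 × 0.033) = 7.49 × 10^-4 M
pH = −log(7.49 × 10^-4) = 3.13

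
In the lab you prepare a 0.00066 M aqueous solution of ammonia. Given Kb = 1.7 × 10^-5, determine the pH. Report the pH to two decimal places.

pH = 9.99

NH3 + H2O ⇌ NH4+ + OH-
Kb = x²/(0.00066 − x) = 1.7 × 10^-5
The 5% rule fails; solving x² + Kb·x − Kb·C₀ = 0 exactly:
x = (−Kb + √(Kb² + 4·Kb·C₀))/2 = 9.78 × 10^-5 M
pOH = 4.01, so pH = 14.00 − pOH = 9.99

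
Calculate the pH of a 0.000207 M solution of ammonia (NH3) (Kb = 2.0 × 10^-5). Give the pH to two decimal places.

pH = 9.74

NH3 + H2O ⇌ NH4+ + OH-
Kb = [OH-]²/(0.000207 − [OH-]) = 2.0 × 10^-5
[OH-] is not negligible relative to C₀; solve [OH-]² + 2e-05·[OH-] − 4.14e-09 = 0.
[OH-] = (−Kb + √(Kb² + 4·Kb·C₀))/2 = 5.51 × 10^-5 M
pOH = −log(5.51 × 10^-5) = 4.26; pH = 14.00 − 4.26 = 9.74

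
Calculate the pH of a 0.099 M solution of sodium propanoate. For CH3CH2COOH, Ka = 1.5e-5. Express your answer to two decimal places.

CH3CH2COO- is the conjugate base of the weak acid CH3CH2COOH.
Kb = Kw/Ka = 1.0×10^-14 / 1.5 × 10^-5 = 6.67 × 10^-10
From the ICE table, Kb = [OH-]²/(0.099 − [OH-]) = 6.67 × 10^-10.
Since Kb ≪ C₀, [OH-] ≈ √(Kb·C₀) = 8.13 × 10^-6 M.
pOH = −log(8.13 × 10^-6) = 5.09; pH = 14.00 − 5.09 = 8.91

pH = 8.91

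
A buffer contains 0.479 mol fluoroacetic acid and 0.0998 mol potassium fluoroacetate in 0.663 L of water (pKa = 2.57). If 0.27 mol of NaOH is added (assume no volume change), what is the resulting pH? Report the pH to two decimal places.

pH = 2.82

OH- converts FCH2COOH to FCH2COO-: FCH2COOH → 0.209 mol, FCH2COO- → 0.37 mol.
pH = pKa + log(n_FCH2COO-/n_FCH2COOH) = 2.57 + log(0.37/0.209) = 2.57 + (+0.248)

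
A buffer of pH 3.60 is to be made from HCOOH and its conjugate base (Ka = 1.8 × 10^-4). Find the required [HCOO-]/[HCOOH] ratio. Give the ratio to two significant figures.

ratio = 0.72

pKa = -log(1.8 × 10^-4) = 3.745
pH = pKa + log(r) ⇒ log(r) = 3.60 − 3.745 = -0.145
r = [HCOO-]/[HCOOH] = 10^(-0.145) = 0.716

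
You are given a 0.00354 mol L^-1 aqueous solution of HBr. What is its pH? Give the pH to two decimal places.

pH = 2.45

HBr is a strong acid and dissociates completely, so [H+] = 0.00354 M.
pH = -log(0.00354) = 2.45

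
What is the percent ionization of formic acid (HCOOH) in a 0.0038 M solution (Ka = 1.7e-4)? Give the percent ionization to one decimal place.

HCOOH ⇌ HCOO- + H+; let x = [H+] at equilibrium.
Ka = x²/(C₀ − x); solving the quadratic gives x = 7.23 × 10^-4 M.
% ionization = x/C₀ × 100% = 7.23 × 10^-4/0.0038 × 100% = 19.0%

19.0%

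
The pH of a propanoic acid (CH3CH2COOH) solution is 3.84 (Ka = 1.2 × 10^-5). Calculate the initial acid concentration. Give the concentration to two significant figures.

C₀ = 1.9 × 10^-3 M

[H+] = 10^(-3.84) = 1.45 × 10^-4 M = x
Ka = x²/(C₀ − x) ⇒ C₀ = x + x²/Ka
C₀ = 1.45 × 10^-4 + (1.45 × 10^-4)²/(1.2 × 10^-5) = 1.90 × 10^-3 M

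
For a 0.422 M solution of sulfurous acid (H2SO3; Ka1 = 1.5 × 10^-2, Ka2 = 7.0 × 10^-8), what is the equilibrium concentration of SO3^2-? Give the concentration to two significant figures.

7.0 × 10^-8 M

First ionization gives [H+] ≈ [HSO3-] = 7.24 × 10^-2 M.
Second step: Ka2 = [H+][SO3^2-]/[HSO3-] ≈ [SO3^2-] (since [H+] ≈ [HSO3-]).
So [SO3^2-] ≈ Ka2.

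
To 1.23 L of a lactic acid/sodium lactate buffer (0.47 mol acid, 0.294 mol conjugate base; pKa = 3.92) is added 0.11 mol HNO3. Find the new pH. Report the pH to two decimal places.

Added H+ converts CH3CH(OH)COO- to CH3CH(OH)COOH: CH3CH(OH)COOH → 0.58 mol, CH3CH(OH)COO- → 0.184 mol.
Henderson–Hasselbalch with mole ratio 0.184/0.58: pH = 3.92 + (-0.499)

pH = 3.42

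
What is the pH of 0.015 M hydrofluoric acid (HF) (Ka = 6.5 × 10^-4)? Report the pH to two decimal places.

HF ⇌ F- + H+
From the ICE table, Ka = x²/(0.015 − x) = 6.5 × 10^-4.
Here C₀/Ka ≈ 23.1, so the small-x approximation fails. Use the quadratic:
x = (−Ka + √(Ka² + 4·Ka·C₀))/2 = 2.81 × 10^-3 M
pH = −log[H+] = −log(2.81 × 10^-3) = 2.55

pH = 2.55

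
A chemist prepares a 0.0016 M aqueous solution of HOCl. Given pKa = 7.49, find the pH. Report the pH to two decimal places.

pH = 5.14

HOCl ⇌ OCl- + H+
Ka = 10^(−7.49) = 3.24 × 10^-8
Ka = [H+]²/(0.0016 − [H+]) = 3.24 × 10^-8
Assume [H+] ≪ 0.0016: [H+] ≈ √(3.24 × 10^-8 × 0.0016) = 7.20 × 10^-6 M
Check: 0.45% ionized — well under 5%, approximation valid.
pH = −log(7.20 × 10^-6) = 5.14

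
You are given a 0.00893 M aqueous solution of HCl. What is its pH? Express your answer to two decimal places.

HCl is a strong acid and dissociates completely, so [H+] = 0.00893 M.
pH = -log(0.00893) = 2.05

pH = 2.05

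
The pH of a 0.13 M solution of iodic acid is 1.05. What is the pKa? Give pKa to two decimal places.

[H+] = 10^(-1.05) = 8.91 × 10^-2 M
At equilibrium [HA] = 0.13 − 8.91 × 10^-2 = 4.09 × 10^-2 M
Ka = [H+][A-]/[HA] = (8.91 × 10^-2)² / 4.09 × 10^-2 = 1.94 × 10^-1
pKa = -log(1.94 × 10^-1) = 0.71

pKa = 0.71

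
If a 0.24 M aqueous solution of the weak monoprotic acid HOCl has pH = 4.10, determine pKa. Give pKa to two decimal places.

[H+] = 10^(-4.10) = 7.94 × 10^-5 M
At equilibrium [HA] = 0.24 − 7.94 × 10^-5 = 2.40 × 10^-1 M
Ka = [H+][A-]/[HA] = (7.94 × 10^-5)² / 2.40 × 10^-1 = 2.63 × 10^-8
pKa = -log(2.63 × 10^-8) = 7.58

pKa = 7.58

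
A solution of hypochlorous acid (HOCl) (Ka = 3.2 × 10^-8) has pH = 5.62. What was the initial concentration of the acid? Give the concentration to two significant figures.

C₀ = 1.8 × 10^-4 M

[H+] = 10^(-5.62) = 2.40 × 10^-6 M = x
Ka = x²/(C₀ − x) ⇒ C₀ = x + x²/Ka
C₀ = 2.40 × 10^-6 + (2.40 × 10^-6)²/(3.2 × 10^-8) = 1.82 × 10^-4 M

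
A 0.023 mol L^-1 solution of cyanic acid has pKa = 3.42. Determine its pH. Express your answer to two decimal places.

pH = 2.56

HOCN ⇌ OCN- + H+
Ka = 10^(−3.42) = 3.80 × 10^-4
Let x = [H+] at equilibrium. Ka = x²/(0.023 − x).
The 5% rule fails; solving x² + Ka·x − Ka·C₀ = 0 exactly:
x = (−Ka + √(Ka² + 4·Ka·C₀))/2 = 2.77 × 10^-3 M
pH = −log[H+] = −log(2.77 × 10^-3) = 2.56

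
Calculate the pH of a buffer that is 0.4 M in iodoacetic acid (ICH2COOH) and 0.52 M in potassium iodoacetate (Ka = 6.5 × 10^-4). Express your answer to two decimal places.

pH = 3.30

pKa = −log(6.5 × 10^-4) = 3.187
pH = pKa + log([A⁻]/[HA]) = 3.187 + log(0.52/0.4)
pH = 3.187 + (+0.114) = 3.30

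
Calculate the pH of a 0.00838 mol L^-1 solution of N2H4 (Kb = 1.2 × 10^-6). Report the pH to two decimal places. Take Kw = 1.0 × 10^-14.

pH = 10.00

N2H4 + H2O ⇌ N2H5+ + OH-
Let x = [OH-] at equilibrium. Kb = x²/(0.00838 − x).
Since Kb ≪ C₀, x ≈ √(Kb·C₀) = 1.00 × 10^-4 M.
pOH = 4.00, so pH = 14.00 − pOH = 10.00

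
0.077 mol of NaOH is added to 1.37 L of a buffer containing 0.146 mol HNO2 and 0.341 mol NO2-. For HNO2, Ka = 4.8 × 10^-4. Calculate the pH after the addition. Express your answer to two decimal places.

pH = 4.10

After neutralization: n(HNO2) = 0.069 mol, n(NO2-) = 0.418 mol.
pKa = −log(4.8 × 10^-4) = 3.319
Henderson–Hasselbalch with mole ratio 0.418/0.069: pH = 3.319 + (+0.782)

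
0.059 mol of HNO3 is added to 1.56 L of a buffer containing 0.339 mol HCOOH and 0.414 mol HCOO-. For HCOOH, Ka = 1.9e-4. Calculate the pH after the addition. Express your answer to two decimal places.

pH = 3.67

After neutralization: n(HCOOH) = 0.398 mol, n(HCOO-) = 0.355 mol.
pKa = −log(1.9 × 10^-4) = 3.721
pH = pKa + log(n_HCOO-/n_HCOOH) = 3.721 + log(0.355/0.398) = 3.721 + (-0.050)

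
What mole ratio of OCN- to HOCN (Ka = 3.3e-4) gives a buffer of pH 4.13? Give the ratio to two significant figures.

pKa = -log(3.3 × 10^-4) = 3.481
pH = pKa + log(r) ⇒ log(r) = 4.13 − 3.481 = +0.649
r = [OCN-]/[HOCN] = 10^(+0.649) = 4.46

ratio = 4.5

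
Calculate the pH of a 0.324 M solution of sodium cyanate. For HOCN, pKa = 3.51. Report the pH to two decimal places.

pH = 8.51

OCN- is the conjugate base of the weak acid HOCN.
Ka = 10^(−3.51) = 3.09 × 10^-4
Kb = Kw/Ka = 1.0×10^-14 / 3.09 × 10^-4 = 3.24 × 10^-11
From the ICE table, Kb = [OH-]²/(0.324 − [OH-]) = 3.24 × 10^-11.
Since Kb ≪ C₀, [OH-] ≈ √(Kb·C₀) = 3.24 × 10^-6 M.
Check: 0.001% ionized — well under 5%, approximation valid.
pOH = 5.49, so pH = 14.00 − pOH = 8.51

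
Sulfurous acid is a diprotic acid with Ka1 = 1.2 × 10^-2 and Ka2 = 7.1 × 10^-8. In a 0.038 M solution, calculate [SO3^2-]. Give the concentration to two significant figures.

First ionization gives [H+] ≈ [HSO3-] = 1.62 × 10^-2 M.
Second step: Ka2 = [H+][SO3^2-]/[HSO3-] ≈ [SO3^2-] (since [H+] ≈ [HSO3-]).
So [SO3^2-] ≈ Ka2.

7.1 × 10^-8 M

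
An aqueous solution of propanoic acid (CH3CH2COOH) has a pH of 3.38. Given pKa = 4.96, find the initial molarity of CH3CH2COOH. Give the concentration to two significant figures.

[H+] = 10^(-3.38) = 4.17 × 10^-4 M = x
Ka = 10^(−4.96) = 1.10 × 10^-5
Ka = x²/(C₀ − x) ⇒ C₀ = x + x²/Ka
C₀ = 4.17 × 10^-4 + (4.17 × 10^-4)²/(1.10 × 10^-5) = 1.62 × 10^-2 M

C₀ = 1.6 × 10^-2 M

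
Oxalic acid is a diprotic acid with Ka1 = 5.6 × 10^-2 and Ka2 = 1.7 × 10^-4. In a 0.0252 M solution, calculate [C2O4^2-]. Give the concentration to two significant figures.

1.7 × 10^-4 M

First ionization gives [H+] ≈ [HC2O4-] = 1.89 × 10^-2 M.
Second step: Ka2 = [H+][C2O4^2-]/[HC2O4-] ≈ [C2O4^2-] (since [H+] ≈ [HC2O4-]).
So [C2O4^2-] ≈ Ka2.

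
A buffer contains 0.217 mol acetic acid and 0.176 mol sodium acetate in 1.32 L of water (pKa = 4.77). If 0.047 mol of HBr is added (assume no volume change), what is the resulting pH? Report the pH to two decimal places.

After neutralization: n(CH3COOH) = 0.264 mol, n(CH3COO-) = 0.129 mol.
pH = pKa + log(n_CH3COO-/n_CH3COOH) = 4.77 + log(0.129/0.264) = 4.77 + (-0.311)

pH = 4.46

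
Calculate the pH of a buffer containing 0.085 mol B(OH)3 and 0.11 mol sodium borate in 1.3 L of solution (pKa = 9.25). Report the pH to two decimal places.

Henderson–Hasselbalch: pH = pKa + log([B(OH)4-]/[B(OH)3]) = 9.25 + log(0.11/0.085)
pH = 9.25 + (+0.112) = 9.36

pH = 9.36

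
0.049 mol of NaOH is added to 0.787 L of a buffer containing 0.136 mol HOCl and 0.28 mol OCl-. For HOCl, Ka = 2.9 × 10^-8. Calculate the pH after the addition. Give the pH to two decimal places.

pH = 8.12

After neutralization: n(HOCl) = 0.087 mol, n(OCl-) = 0.329 mol.
pKa = −log(2.9 × 10^-8) = 7.538
Henderson–Hasselbalch with mole ratio 0.329/0.087: pH = 7.538 + (+0.578)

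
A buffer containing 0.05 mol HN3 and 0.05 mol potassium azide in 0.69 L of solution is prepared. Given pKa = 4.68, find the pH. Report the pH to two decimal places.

pH = 4.68

Henderson–Hasselbalch: pH = pKa + log([N3-]/[HN3]) = 4.68 + log(0.05/0.05)
pH = 4.68 + (+0.000) = 4.68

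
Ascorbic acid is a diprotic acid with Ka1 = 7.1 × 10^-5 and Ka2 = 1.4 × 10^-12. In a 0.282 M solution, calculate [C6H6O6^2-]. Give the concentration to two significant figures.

1.4 × 10^-12 M

First ionization gives [H+] ≈ [HC6H6O6-] = 4.47 × 10^-3 M.
Second step: Ka2 = [H+][C6H6O6^2-]/[HC6H6O6-] ≈ [C6H6O6^2-] (since [H+] ≈ [HC6H6O6-]).
So [C6H6O6^2-] ≈ Ka2.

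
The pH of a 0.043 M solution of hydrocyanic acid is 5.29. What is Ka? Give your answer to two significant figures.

Ka = 6.1 × 10^-10

[H+] = 10^(-5.29) = 5.13 × 10^-6 M
At equilibrium [HA] = 0.043 − 5.13 × 10^-6 = 4.30 × 10^-2 M
Ka = [H+][A-]/[HA] = (5.13 × 10^-6)² / 4.30 × 10^-2 = 6.1 × 10^-10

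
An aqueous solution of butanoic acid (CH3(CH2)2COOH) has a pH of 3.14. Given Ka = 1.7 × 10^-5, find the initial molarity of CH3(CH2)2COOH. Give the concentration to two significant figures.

[H+] = 10^(-3.14) = 7.24 × 10^-4 M = x
Ka = x²/(C₀ − x) ⇒ C₀ = x + x²/Ka
C₀ = 7.24 × 10^-4 + (7.24 × 10^-4)²/(1.7 × 10^-5) = 3.16 × 10^-2 M

C₀ = 3.2 × 10^-2 M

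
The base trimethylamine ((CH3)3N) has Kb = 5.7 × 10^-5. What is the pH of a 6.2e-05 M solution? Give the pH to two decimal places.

pH = 9.57

(CH3)3N + H2O ⇌ (CH3)3NH+ + OH-
From the ICE table, Kb = [OH-]²/(6.2e-05 − [OH-]) = 5.7 × 10^-5.
[OH-] is not negligible relative to C₀; solve [OH-]² + 5.7e-05·[OH-] − 3.53e-09 = 0.
[OH-] = (−Kb + √(Kb² + 4·Kb·C₀))/2 = 3.74 × 10^-5 M
pOH = 4.43, so pH = 14.00 − pOH = 9.57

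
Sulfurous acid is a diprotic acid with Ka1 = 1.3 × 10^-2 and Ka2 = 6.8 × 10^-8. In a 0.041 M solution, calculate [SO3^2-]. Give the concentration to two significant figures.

6.8 × 10^-8 M

First ionization gives [H+] ≈ [HSO3-] = 1.75 × 10^-2 M.
Second step: Ka2 = [H+][SO3^2-]/[HSO3-] ≈ [SO3^2-] (since [H+] ≈ [HSO3-]).
So [SO3^2-] ≈ Ka2.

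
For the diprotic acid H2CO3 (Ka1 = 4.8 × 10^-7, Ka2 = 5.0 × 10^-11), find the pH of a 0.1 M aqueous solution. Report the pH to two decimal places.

pH = 3.66

Since Ka1 ≫ Ka2, the first ionization dominates [H+].
Ka1 = x²/(0.1 − x) = 4.8 × 10^-7
x ≈ √(4.8 × 10^-7 × 0.1) = 2.19 × 10^-4 M
pH = −log(2.19 × 10^-4) = 3.66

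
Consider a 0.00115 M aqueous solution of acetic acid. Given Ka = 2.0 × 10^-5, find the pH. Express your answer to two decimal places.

pH = 3.85

CH3COOH ⇌ CH3COO- + H+
From the ICE table, Ka = x²/(0.00115 − x) = 2.0 × 10^-5.
The 5% rule fails; solving x² + Ka·x − Ka·C₀ = 0 exactly:
x = (−Ka + √(Ka² + 4·Ka·C₀))/2 = 1.42 × 10^-4 M
pH = −log(1.42 × 10^-4) = 3.85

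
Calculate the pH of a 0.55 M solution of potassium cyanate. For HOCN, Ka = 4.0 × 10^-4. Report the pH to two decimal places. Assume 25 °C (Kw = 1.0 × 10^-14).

pH = 8.57

OCN- is the conjugate base of the weak acid HOCN.
Kb = Kw/Ka = 1.0×10^-14 / 4.0 × 10^-4 = 2.50 × 10^-11
Let x = [OH-] at equilibrium. Kb = x²/(0.55 − x).
Neglecting x in the denominator: x = √(2.50 × 10^-11 × 0.55) = 3.71 × 10^-6 M
pOH = −log(3.71 × 10^-6) = 5.43; pH = 14.00 − 5.43 = 8.57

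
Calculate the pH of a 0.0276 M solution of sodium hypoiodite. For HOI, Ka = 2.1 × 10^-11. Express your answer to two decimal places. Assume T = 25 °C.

pH = 11.53

OI- is the conjugate base of the weak acid HOI.
Kb = Kw/Ka = 1.0×10^-14 / 2.1 × 10^-11 = 4.76 × 10^-4
Kb = x²/(0.0276 − x) = 4.76 × 10^-4
The 5% rule fails; solving x² + Kb·x − Kb·C₀ = 0 exactly:
x = (−Kb + √(Kb² + 4·Kb·C₀))/2 = 3.39 × 10^-3 M
pOH = −log(3.39 × 10^-3) = 2.47; pH = 14.00 − 2.47 = 11.53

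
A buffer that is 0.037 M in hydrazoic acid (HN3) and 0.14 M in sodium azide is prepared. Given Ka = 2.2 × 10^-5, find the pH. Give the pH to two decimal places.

pH = 5.24

pKa = −log(2.2 × 10^-5) = 4.658
Henderson–Hasselbalch: pH = pKa + log([N3-]/[HN3]) = 4.658 + log(0.14/0.037)
pH = 4.658 + (+0.578) = 5.24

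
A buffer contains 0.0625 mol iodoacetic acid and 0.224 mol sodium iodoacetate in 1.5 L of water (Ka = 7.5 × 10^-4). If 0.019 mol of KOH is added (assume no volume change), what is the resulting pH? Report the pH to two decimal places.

pH = 3.87

OH- converts ICH2COOH to ICH2COO-: ICH2COOH → 0.0435 mol, ICH2COO- → 0.243 mol.
pKa = −log(7.5 × 10^-4) = 3.125
Henderson–Hasselbalch with mole ratio 0.243/0.0435: pH = 3.125 + (+0.747)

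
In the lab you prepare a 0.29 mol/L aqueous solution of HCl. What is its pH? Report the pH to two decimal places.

HCl is a strong acid and dissociates completely, so [H+] = 0.29 M.
pH = -log(0.29) = 0.54

pH = 0.54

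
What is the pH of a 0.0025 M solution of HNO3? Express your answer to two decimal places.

HNO3 is a strong acid and dissociates completely, so [H+] = 0.0025 M.
pH = -log(0.0025) = 2.60

pH = 2.60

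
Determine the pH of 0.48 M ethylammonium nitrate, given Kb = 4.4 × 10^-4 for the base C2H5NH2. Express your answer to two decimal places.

C2H5NH3+ is the conjugate acid of the weak base C2H5NH2.
Ka = Kw/Kb = 1.0×10^-14 / 4.4 × 10^-4 = 2.27 × 10^-11
From the ICE table, Ka = [H+]²/(0.48 − [H+]) = 2.27 × 10^-11.
Neglecting [H+] in the denominator: [H+] = √(2.27 × 10^-11 × 0.48) = 3.30 × 10^-6 M
pH = −log(3.30 × 10^-6) = 5.48

pH = 5.48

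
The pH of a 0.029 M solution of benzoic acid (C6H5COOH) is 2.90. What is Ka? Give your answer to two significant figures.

[H+] = 10^(-2.90) = 1.26 × 10^-3 M
At equilibrium [HA] = 0.029 − 1.26 × 10^-3 = 2.77 × 10^-2 M
Ka = [H+][A-]/[HA] = (1.26 × 10^-3)² / 2.77 × 10^-2 = 5.7 × 10^-5

Ka = 5.7 × 10^-5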